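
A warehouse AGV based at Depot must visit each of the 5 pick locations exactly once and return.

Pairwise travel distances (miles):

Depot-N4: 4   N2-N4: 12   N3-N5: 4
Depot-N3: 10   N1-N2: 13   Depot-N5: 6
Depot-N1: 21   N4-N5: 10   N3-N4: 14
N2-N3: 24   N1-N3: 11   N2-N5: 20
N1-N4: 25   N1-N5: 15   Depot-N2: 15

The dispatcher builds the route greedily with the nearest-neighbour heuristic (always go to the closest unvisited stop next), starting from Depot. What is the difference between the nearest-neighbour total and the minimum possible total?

From Depot: N4=4, N5=6, N3=10, N2=15, N1=21 → choose N4 (4).
From N4: N5=10, N2=12, N3=14, N1=25 → choose N5 (10).
From N5: N3=4, N1=15, N2=20 → choose N3 (4).
From N3: N1=11, N2=24 → choose N1 (11).
From N1: N2=13 → choose N2 (13).
NN route Depot → N4 → N5 → N3 → N1 → N2 → Depot costs 57.
Optimal: Depot → N4 → N2 → N1 → N3 → N5 → Depot costs 50 (by enumerating all 60 distinct tours).
Excess = 57 − 50 = 7.

Excess over optimum: 7 miles.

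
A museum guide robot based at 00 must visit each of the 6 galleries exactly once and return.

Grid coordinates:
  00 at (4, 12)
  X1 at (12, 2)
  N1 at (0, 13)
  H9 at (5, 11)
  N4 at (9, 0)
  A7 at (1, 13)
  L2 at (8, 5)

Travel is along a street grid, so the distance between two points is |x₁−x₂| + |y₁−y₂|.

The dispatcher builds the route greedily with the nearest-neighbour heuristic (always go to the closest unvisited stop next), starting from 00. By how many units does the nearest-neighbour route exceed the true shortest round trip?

00: H9=2, A7=4, N1=5, L2=11, N4=17, X1=18 ⇒ H9
H9: A7=6, N1=7, L2=9, N4=15, X1=16 ⇒ A7
A7: N1=1, L2=15, N4=21, X1=22 ⇒ N1
N1: L2=16, N4=22, X1=23 ⇒ L2
L2: N4=6, X1=7 ⇒ N4
N4: X1=5 ⇒ X1
NN route 00 → H9 → A7 → N1 → L2 → N4 → X1 → 00 costs 54.
Optimal: 00 → X1 → N4 → L2 → H9 → N1 → A7 → 00 costs 50 (by enumerating all 360 distinct tours).
Excess = 54 − 50 = 4.

Excess over optimum: 4.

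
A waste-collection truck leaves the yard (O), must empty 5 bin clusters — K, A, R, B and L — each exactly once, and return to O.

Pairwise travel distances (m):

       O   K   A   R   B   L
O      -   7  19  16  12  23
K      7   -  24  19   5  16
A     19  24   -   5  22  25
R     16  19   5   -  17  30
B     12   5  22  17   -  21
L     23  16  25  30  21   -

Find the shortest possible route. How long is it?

Shortest round trip = 79 m.

There are 60 distinct closed tours to check (reversals are equivalent).
O→K→A→R→B→L→O: 7+24+5+17+21+23 = 97
O→K→A→R→L→B→O: 7+24+5+30+21+12 = 99
O→K→A→B→R→L→O: 7+24+22+17+30+23 = 123
O→K→A→B→L→R→O: 7+24+22+21+30+16 = 120
O→K→A→L→R→B→O: 7+24+25+30+17+12 = 115
O→K→A→L→B→R→O: 7+24+25+21+17+16 = 110
O→K→R→A→B→L→O: 7+19+5+22+21+23 = 97
O→K→R→A→L→B→O: 7+19+5+25+21+12 = 89
O→K→R→B→A→L→O: 7+19+17+22+25+23 = 113
O→K→R→B→L→A→O: 7+19+17+21+25+19 = 108
O→K→R→L→A→B→O: 7+19+30+25+22+12 = 115
O→K→R→L→B→A→O: 7+19+30+21+22+19 = 118
O→K→B→A→R→L→O: 7+5+22+5+30+23 = 92
O→K→B→A→L→R→O: 7+5+22+25+30+16 = 105
… (46 more)
O→K→B→L→A→R→O: 7+5+21+25+5+16 = 79  ← best
The minimum is 79.
One optimal route: O → K → B → L → A → R → O (or its reverse).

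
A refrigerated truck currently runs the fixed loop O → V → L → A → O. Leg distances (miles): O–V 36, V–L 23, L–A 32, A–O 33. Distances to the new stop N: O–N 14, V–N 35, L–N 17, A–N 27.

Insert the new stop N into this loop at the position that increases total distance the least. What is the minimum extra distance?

Adding 8 miles by placing N on the A–O leg.

Insertion cost between consecutive stops i–j is d(i,N) + d(N,j) − d(i,j):
  between O and V: 14 + 35 − 36 = 13
  between V and L: 35 + 17 − 23 = 29
  between L and A: 17 + 27 − 32 = 12
  between A and O: 27 + 14 − 33 = 8
Cheapest insertion is between A and O, adding 8.
New total = 124 + 8 = 132.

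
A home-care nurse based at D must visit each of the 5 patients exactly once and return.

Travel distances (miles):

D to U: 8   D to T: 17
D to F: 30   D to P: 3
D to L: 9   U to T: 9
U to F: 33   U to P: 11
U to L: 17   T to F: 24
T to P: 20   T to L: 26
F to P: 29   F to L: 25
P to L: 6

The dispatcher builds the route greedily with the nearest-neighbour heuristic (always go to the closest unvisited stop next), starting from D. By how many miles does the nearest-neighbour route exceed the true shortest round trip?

Excess over optimum: 14 miles.

From D: P=3, U=8, L=9, T=17, F=30 → choose P (3).
From P: L=6, U=11, T=20, F=29 → choose L (6).
From L: U=17, F=25, T=26 → choose U (17).
From U: T=9, F=33 → choose T (9).
From T: F=24 → choose F (24).
NN route D → P → L → U → T → F → D costs 89.
Optimal: D → U → T → F → L → P → D costs 75 (by enumerating all 60 distinct tours).
Excess = 89 − 75 = 14.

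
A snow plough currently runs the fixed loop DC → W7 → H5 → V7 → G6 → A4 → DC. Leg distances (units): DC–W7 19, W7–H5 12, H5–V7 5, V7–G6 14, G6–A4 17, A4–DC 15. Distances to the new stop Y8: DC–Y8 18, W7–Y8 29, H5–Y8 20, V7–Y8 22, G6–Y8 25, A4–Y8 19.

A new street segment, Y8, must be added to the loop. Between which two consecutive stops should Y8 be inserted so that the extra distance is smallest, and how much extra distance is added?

+22 — insert Y8 between A4 and DC.

Insertion cost between consecutive stops i–j is d(i,Y8) + d(Y8,j) − d(i,j):
  between DC and W7: 18 + 29 − 19 = 28
  between W7 and H5: 29 + 20 − 12 = 37
  between H5 and V7: 20 + 22 − 5 = 37
  between V7 and G6: 22 + 25 − 14 = 33
  between G6 and A4: 25 + 19 − 17 = 27
  between A4 and DC: 19 + 18 − 15 = 22
Cheapest insertion is between A4 and DC, adding 22.
New total = 82 + 22 = 104.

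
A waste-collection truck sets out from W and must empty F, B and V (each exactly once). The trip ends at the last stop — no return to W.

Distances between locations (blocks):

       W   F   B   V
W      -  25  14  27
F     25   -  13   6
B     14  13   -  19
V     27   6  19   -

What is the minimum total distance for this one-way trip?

There are 3! = 6 possible orderings.
W → F → B → V: 25+13+19 = 57
W → F → V → B: 25+6+19 = 50
W → B → F → V: 14+13+6 = 33
W → B → V → F: 14+19+6 = 39
W → V → F → B: 27+6+13 = 46
W → V → B → F: 27+19+13 = 59
The minimum is 33.
One shortest path: W → B → F → V.

33 blocks — the minimum one-way total.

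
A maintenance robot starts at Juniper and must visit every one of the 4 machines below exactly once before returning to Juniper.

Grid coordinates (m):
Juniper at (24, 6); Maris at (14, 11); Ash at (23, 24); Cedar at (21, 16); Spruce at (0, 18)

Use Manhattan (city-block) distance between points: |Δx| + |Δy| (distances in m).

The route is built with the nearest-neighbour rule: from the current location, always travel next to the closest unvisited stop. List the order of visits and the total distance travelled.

Total distance 102 m via the nearest-neighbour route Juniper → Cedar → Ash → Maris → Spruce → Juniper.

At Juniper the remaining stops are Cedar 13, Maris 15, Ash 19, Spruce 36; go to Cedar.
At Cedar the remaining stops are Ash 10, Maris 12, Spruce 23; go to Ash.
At Ash the remaining stops are Maris 22, Spruce 29; go to Maris.
At Maris the remaining stops are Spruce 21; go to Spruce.
Return Spruce→Juniper: 36.
Total = 13 + 10 + 22 + 21 + 36 = 102.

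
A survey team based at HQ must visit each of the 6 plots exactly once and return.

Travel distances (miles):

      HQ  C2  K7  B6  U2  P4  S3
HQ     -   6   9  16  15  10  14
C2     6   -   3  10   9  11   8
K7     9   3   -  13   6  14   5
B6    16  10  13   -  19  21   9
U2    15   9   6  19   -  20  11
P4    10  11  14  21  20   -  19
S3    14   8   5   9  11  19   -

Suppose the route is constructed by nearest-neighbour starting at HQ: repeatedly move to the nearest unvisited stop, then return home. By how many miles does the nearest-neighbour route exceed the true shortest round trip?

6 miles longer than the optimal tour.

HQ: C2=6, K7=9, P4=10, S3=14, U2=15, B6=16 ⇒ C2
C2: K7=3, S3=8, U2=9, B6=10, P4=11 ⇒ K7
K7: S3=5, U2=6, B6=13, P4=14 ⇒ S3
S3: B6=9, U2=11, P4=19 ⇒ B6
B6: U2=19, P4=21 ⇒ U2
U2: P4=20 ⇒ P4
NN route HQ → C2 → K7 → S3 → B6 → U2 → P4 → HQ costs 72.
Optimal: HQ → C2 → K7 → U2 → S3 → B6 → P4 → HQ costs 66 (by enumerating all 360 distinct tours).
Excess = 72 − 66 = 6.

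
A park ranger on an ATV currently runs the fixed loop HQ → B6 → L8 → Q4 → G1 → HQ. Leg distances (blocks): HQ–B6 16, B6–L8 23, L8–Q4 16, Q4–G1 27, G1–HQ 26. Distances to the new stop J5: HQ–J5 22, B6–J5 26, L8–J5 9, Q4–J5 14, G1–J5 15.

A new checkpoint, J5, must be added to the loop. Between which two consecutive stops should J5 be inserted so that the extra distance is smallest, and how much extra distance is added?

Adding 2 blocks by placing J5 on the Q4–G1 leg.

Insertion cost between consecutive stops i–j is d(i,J5) + d(J5,j) − d(i,j):
  between HQ and B6: 22 + 26 − 16 = 32
  between B6 and L8: 26 + 9 − 23 = 12
  between L8 and Q4: 9 + 14 − 16 = 7
  between Q4 and G1: 14 + 15 − 27 = 2
  between G1 and HQ: 15 + 22 − 26 = 11
Cheapest insertion is between Q4 and G1, adding 2.
New total = 108 + 2 = 110.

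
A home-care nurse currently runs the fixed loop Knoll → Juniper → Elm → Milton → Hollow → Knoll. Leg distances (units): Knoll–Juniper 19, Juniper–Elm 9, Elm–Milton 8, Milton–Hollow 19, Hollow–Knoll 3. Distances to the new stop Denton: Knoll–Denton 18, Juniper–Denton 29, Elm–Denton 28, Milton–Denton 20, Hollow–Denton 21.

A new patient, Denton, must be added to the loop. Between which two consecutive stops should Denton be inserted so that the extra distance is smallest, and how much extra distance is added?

Minimum extra distance: 22, inserting Denton between Milton and Hollow.

Insertion cost between consecutive stops i–j is d(i,Denton) + d(Denton,j) − d(i,j):
  between Knoll and Juniper: 18 + 29 − 19 = 28
  between Juniper and Elm: 29 + 28 − 9 = 48
  between Elm and Milton: 28 + 20 − 8 = 40
  between Milton and Hollow: 20 + 21 − 19 = 22
  between Hollow and Knoll: 21 + 18 − 3 = 36
Cheapest insertion is between Milton and Hollow, adding 22.
New total = 58 + 22 = 80.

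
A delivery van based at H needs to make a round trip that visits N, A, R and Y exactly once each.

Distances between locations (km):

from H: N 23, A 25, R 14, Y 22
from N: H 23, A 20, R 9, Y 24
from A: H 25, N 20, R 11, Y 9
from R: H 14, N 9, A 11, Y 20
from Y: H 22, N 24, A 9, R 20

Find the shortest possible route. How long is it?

There are 12 distinct closed tours to check (reversals are equivalent).
H - N - A - R - Y - H: 23+20+11+20+22 = 96
H - N - A - Y - R - H: 23+20+9+20+14 = 86
H - N - R - A - Y - H: 23+9+11+9+22 = 74
H - N - R - Y - A - H: 23+9+20+9+25 = 86
H - N - Y - A - R - H: 23+24+9+11+14 = 81
H - N - Y - R - A - H: 23+24+20+11+25 = 103
H - A - N - R - Y - H: 25+20+9+20+22 = 96
H - A - N - Y - R - H: 25+20+24+20+14 = 103
H - A - R - N - Y - H: 25+11+9+24+22 = 91
H - A - Y - N - R - H: 25+9+24+9+14 = 81
H - R - N - A - Y - H: 14+9+20+9+22 = 74
H - R - A - N - Y - H: 14+11+20+24+22 = 91
The minimum is 74.
One optimal route: H → N → R → A → Y → H (or its reverse).

74 km — the shortest possible round trip.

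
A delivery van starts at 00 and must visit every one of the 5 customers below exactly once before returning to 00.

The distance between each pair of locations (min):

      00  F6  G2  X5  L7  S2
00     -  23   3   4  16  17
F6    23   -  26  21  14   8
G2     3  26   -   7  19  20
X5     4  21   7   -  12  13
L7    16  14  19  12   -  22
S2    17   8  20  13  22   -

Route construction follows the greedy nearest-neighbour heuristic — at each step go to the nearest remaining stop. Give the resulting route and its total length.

From 00: distances to unvisited — G2=3, X5=4, L7=16, S2=17, F6=23. Nearest is G2 (3).
From G2: distances to unvisited — X5=7, L7=19, S2=20, F6=26. Nearest is X5 (7).
From X5: distances to unvisited — L7=12, S2=13, F6=21. Nearest is L7 (12).
From L7: distances to unvisited — F6=14, S2=22. Nearest is F6 (14).
From F6: distances to unvisited — S2=8. Nearest is S2 (8).
Return S2→00: 17.
Total = 3 + 7 + 12 + 14 + 8 + 17 = 61.

Total distance 61 min via the nearest-neighbour route 00 → G2 → X5 → L7 → F6 → S2 → 00.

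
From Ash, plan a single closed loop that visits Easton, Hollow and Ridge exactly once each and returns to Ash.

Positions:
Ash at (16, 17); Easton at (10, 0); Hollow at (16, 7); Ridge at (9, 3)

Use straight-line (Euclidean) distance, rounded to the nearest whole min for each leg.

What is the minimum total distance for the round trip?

Minimum total distance: 38 min.

There are 3 distinct closed tours to check (reversals are equivalent).
Ash → Easton → Hollow → Ridge → Ash: 18+9+8+16 = 51
Ash → Easton → Ridge → Hollow → Ash: 18+3+8+10 = 39
Ash → Hollow → Easton → Ridge → Ash: 10+9+3+16 = 38
The minimum is 38.
One optimal route: Ash → Hollow → Easton → Ridge → Ash (or its reverse).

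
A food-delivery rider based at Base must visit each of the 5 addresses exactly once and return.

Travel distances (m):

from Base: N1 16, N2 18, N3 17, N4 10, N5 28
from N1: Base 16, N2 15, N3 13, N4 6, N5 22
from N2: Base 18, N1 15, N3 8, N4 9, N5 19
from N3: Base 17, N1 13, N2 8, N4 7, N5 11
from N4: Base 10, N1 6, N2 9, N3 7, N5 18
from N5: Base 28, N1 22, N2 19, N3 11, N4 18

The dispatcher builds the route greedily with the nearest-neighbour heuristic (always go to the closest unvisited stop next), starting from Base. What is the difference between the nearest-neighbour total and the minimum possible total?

Base: N4=10, N1=16, N3=17, N2=18, N5=28 ⇒ N4
N4: N1=6, N3=7, N2=9, N5=18 ⇒ N1
N1: N3=13, N2=15, N5=22 ⇒ N3
N3: N2=8, N5=11 ⇒ N2
N2: N5=19 ⇒ N5
NN route Base → N4 → N1 → N3 → N2 → N5 → Base costs 84.
Optimal: Base → N2 → N3 → N5 → N1 → N4 → Base costs 75 (by enumerating all 60 distinct tours).
Excess = 84 − 75 = 9.

9 m longer than the optimal tour.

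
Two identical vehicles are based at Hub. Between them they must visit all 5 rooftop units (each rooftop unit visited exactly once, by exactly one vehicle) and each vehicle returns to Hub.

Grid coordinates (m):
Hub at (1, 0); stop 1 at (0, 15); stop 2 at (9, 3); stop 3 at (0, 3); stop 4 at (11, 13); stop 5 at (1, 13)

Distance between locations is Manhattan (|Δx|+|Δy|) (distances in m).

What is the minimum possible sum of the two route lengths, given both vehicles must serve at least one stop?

Try each way of splitting the stops between the two vehicles (each non-empty) and, for each split, find the best tour for each vehicle:
  {stop 1} + {stop 2, stop 3, stop 4, stop 5}: 32 + 48 = 80
  {stop 2} + {stop 1, stop 3, stop 4, stop 5}: 22 + 52 = 74
  {stop 1, stop 2} + {stop 3, stop 4, stop 5}: 48 + 48 = 96
  {stop 3} + {stop 1, stop 2, stop 4, stop 5}: 8 + 52 = 60
  {stop 1, stop 3} + {stop 2, stop 4, stop 5}: 32 + 46 = 78
  {stop 2, stop 3} + {stop 1, stop 4, stop 5}: 24 + 52 = 76
  … (15 splits in total)
Best: vehicle 1 Hub → stop 3 → Hub = 8; vehicle 2 Hub → stop 1 → stop 5 → stop 4 → stop 2 → Hub = 52; combined 60.

Minimum combined distance: 60 m.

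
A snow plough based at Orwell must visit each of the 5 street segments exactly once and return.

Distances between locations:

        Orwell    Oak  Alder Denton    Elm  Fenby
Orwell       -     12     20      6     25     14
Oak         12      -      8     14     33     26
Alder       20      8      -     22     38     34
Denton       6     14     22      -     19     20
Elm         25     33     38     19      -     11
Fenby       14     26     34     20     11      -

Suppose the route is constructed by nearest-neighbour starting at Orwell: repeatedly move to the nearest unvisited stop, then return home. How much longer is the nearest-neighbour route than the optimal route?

12 longer than the optimal tour.

Orwell: Denton=6, Oak=12, Fenby=14, Alder=20, Elm=25 ⇒ Denton
Denton: Oak=14, Elm=19, Fenby=20, Alder=22 ⇒ Oak
Oak: Alder=8, Fenby=26, Elm=33 ⇒ Alder
Alder: Fenby=34, Elm=38 ⇒ Fenby
Fenby: Elm=11 ⇒ Elm
NN route Orwell → Denton → Oak → Alder → Fenby → Elm → Orwell costs 98.
Optimal: Orwell → Oak → Alder → Denton → Elm → Fenby → Orwell costs 86 (by enumerating all 60 distinct tours).
Excess = 98 − 86 = 12.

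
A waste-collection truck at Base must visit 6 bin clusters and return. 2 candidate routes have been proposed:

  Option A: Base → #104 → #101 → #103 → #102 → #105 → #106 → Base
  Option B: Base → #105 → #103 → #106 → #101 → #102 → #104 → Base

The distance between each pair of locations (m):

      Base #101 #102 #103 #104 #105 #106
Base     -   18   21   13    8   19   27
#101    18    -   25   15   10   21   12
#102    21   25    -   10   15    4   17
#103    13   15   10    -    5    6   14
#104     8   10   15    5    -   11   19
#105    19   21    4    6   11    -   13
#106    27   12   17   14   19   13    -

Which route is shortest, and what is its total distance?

Shortest is Option A, total 87 m.

Option A: 8 + 10 + 15 + 10 + 4 + 13 + 27 = 87
Option B: 19 + 6 + 14 + 12 + 25 + 15 + 8 = 99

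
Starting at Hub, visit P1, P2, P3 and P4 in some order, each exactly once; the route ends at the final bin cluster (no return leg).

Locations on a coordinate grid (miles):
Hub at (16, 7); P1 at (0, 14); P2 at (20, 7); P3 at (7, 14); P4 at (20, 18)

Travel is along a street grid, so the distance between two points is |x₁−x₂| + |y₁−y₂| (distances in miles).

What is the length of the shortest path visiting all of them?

There are 4! = 24 possible orderings.
Hub - P1 - P2 - P3 - P4: 23+27+20+17 = 87
Hub - P1 - P2 - P4 - P3: 23+27+11+17 = 78
Hub - P1 - P3 - P2 - P4: 23+7+20+11 = 61
Hub - P1 - P3 - P4 - P2: 23+7+17+11 = 58
Hub - P1 - P4 - P2 - P3: 23+24+11+20 = 78
Hub - P1 - P4 - P3 - P2: 23+24+17+20 = 84
Hub - P2 - P1 - P3 - P4: 4+27+7+17 = 55
Hub - P2 - P1 - P4 - P3: 4+27+24+17 = 72
Hub - P2 - P3 - P1 - P4: 4+20+7+24 = 55
Hub - P2 - P3 - P4 - P1: 4+20+17+24 = 65
Hub - P2 - P4 - P1 - P3: 4+11+24+7 = 46
Hub - P2 - P4 - P3 - P1: 4+11+17+7 = 39
Hub - P3 - P1 - P2 - P4: 16+7+27+11 = 61
Hub - P3 - P1 - P4 - P2: 16+7+24+11 = 58
… (10 more)
The minimum is 39.
One shortest path: Hub → P2 → P4 → P3 → P1.

Minimum one-way distance = 39 miles.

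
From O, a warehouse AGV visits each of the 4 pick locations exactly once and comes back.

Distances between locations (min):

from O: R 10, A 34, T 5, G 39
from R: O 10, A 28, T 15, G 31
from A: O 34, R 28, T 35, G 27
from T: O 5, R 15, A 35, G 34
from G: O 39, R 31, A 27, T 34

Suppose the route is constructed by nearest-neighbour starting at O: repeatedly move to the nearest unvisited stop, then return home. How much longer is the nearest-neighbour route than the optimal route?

From O: T=5, R=10, A=34, G=39 → choose T (5).
From T: R=15, G=34, A=35 → choose R (15).
From R: A=28, G=31 → choose A (28).
From A: G=27 → choose G (27).
NN route O → T → R → A → G → O costs 114.
Optimal: O → R → A → G → T → O costs 104 (by enumerating all 12 distinct tours).
Excess = 114 − 104 = 10.

Excess over optimum: 10 min.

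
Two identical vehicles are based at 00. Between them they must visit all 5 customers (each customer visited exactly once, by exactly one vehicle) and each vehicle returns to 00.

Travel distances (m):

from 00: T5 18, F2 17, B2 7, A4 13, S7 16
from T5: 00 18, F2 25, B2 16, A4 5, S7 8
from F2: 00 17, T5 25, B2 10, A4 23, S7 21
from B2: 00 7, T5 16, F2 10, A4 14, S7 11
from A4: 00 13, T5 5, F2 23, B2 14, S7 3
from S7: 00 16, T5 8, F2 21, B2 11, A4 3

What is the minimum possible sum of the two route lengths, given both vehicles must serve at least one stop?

Minimum combined distance: 76 m.

Check every non-empty split of the stops between the two vehicles; for each half take its own optimal tour:
  {T5} + {F2, B2, A4, S7}: 36 + 54 = 90
  {F2} + {T5, B2, A4, S7}: 34 + 44 = 78
  {T5, F2} + {B2, A4, S7}: 60 + 34 = 94
  {B2} + {T5, F2, A4, S7}: 14 + 64 = 78
  {T5, B2} + {F2, A4, S7}: 41 + 54 = 95
  {F2, B2} + {T5, A4, S7}: 34 + 42 = 76
  … (15 splits in total)
Best: vehicle 1 00 → F2 → B2 → 00 = 34; vehicle 2 00 → T5 → A4 → S7 → 00 = 42; combined 76.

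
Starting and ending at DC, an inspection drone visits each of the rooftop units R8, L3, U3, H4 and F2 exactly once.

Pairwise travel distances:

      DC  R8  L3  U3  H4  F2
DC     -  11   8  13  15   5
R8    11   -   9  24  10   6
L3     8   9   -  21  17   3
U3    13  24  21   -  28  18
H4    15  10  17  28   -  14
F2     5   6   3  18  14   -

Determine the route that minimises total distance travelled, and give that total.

68 — the shortest possible round trip.

DC - R8 - L3 - U3 - H4 - F2 - DC: 11+9+21+28+14+5 = 88
DC - R8 - L3 - U3 - F2 - H4 - DC: 11+9+21+18+14+15 = 88
DC - R8 - L3 - H4 - U3 - F2 - DC: 11+9+17+28+18+5 = 88
DC - R8 - L3 - H4 - F2 - U3 - DC: 11+9+17+14+18+13 = 82
DC - R8 - L3 - F2 - U3 - H4 - DC: 11+9+3+18+28+15 = 84
DC - R8 - L3 - F2 - H4 - U3 - DC: 11+9+3+14+28+13 = 78
DC - R8 - U3 - L3 - H4 - F2 - DC: 11+24+21+17+14+5 = 92
DC - R8 - U3 - L3 - F2 - H4 - DC: 11+24+21+3+14+15 = 88
DC - R8 - U3 - H4 - L3 - F2 - DC: 11+24+28+17+3+5 = 88
DC - R8 - U3 - H4 - F2 - L3 - DC: 11+24+28+14+3+8 = 88
DC - R8 - U3 - F2 - L3 - H4 - DC: 11+24+18+3+17+15 = 88
DC - R8 - U3 - F2 - H4 - L3 - DC: 11+24+18+14+17+8 = 92
DC - R8 - H4 - L3 - U3 - F2 - DC: 11+10+17+21+18+5 = 82
DC - R8 - H4 - L3 - F2 - U3 - DC: 11+10+17+3+18+13 = 72
… (46 more)
DC - L3 - F2 - R8 - H4 - U3 - DC: 8+3+6+10+28+13 = 68  ← best
The minimum is 68.
One optimal route: DC → L3 → F2 → R8 → H4 → U3 → DC (or its reverse).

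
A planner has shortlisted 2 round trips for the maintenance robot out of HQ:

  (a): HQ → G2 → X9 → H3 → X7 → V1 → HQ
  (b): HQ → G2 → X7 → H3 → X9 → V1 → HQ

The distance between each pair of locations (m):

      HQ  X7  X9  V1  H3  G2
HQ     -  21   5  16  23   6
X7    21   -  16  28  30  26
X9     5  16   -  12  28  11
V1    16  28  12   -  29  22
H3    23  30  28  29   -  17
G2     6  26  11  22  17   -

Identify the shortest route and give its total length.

118 m — (b) is the shortest.

(a): 6 + 11 + 28 + 30 + 28 + 16 = 119
(b): 6 + 26 + 30 + 28 + 12 + 16 = 118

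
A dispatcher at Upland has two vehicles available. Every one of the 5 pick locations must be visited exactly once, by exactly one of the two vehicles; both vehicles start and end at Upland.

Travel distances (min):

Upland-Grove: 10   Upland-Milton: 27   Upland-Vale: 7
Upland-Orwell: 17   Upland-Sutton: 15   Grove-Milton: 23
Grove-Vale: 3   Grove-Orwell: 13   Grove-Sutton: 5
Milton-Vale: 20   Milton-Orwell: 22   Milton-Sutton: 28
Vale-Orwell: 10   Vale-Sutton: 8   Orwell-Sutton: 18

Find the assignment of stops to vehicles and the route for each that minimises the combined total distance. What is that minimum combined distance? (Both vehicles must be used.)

96 min — the smallest possible combined total.

There are 2^4 − 1 = 15 ways to divide the 5 stops into two non-empty groups. For each, the best each vehicle can do is its own shortest tour through its group:
  {Grove} + {Milton, Vale, Orwell, Sutton}: 20 + 82 = 102
  {Milton} + {Grove, Vale, Orwell, Sutton}: 54 + 50 = 104
  {Grove, Milton} + {Vale, Orwell, Sutton}: 60 + 50 = 110
  {Vale} + {Grove, Milton, Orwell, Sutton}: 14 + 82 = 96
  {Grove, Vale} + {Milton, Orwell, Sutton}: 20 + 82 = 102
  {Milton, Vale} + {Grove, Orwell, Sutton}: 54 + 50 = 104
  … (15 splits in total)
Best: vehicle 1 Upland → Vale → Upland = 14; vehicle 2 Upland → Grove → Sutton → Milton → Orwell → Upland = 82; combined 96.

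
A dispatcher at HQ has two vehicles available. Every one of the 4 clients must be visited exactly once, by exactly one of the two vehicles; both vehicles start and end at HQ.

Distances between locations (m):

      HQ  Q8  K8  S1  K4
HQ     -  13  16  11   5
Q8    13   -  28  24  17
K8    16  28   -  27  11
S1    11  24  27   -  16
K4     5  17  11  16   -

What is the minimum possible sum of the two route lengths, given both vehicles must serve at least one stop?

Minimum combined distance: 79 m.

Try each way of splitting the stops between the two vehicles (each non-empty) and, for each split, find the best tour for each vehicle:
  {Q8} + {K8, S1, K4}: 26 + 54 = 80
  {K8} + {Q8, S1, K4}: 32 + 57 = 89
  {Q8, K8} + {S1, K4}: 57 + 32 = 89
  {S1} + {Q8, K8, K4}: 22 + 57 = 79
  {Q8, S1} + {K8, K4}: 48 + 32 = 80
  {K8, S1} + {Q8, K4}: 54 + 35 = 89
  … (7 splits in total)
Best: vehicle 1 HQ → S1 → HQ = 22; vehicle 2 HQ → Q8 → K8 → K4 → HQ = 57; combined 79.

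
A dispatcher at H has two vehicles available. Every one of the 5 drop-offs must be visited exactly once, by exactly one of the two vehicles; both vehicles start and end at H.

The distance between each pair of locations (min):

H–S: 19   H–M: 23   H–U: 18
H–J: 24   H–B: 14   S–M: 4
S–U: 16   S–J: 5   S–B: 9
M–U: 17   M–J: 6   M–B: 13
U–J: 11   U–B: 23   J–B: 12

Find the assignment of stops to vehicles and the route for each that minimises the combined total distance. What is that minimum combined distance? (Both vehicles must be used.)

Check every non-empty split of the stops between the two vehicles; for each half take its own optimal tour:
  {S} + {M, U, J, B}: 38 + 62 = 100
  {M} + {S, U, J, B}: 46 + 57 = 103
  {S, M} + {U, J, B}: 46 + 55 = 101
  {U} + {S, M, J, B}: 36 + 55 = 91
  {S, U} + {M, J, B}: 53 + 55 = 108
  {M, U} + {S, J, B}: 58 + 50 = 108
  … (15 splits in total)
  {S, M, U, J} + {B}: 58 + 28 = 86  ← best
Best: vehicle 1 H → S → M → J → U → H = 58; vehicle 2 H → B → H = 28; combined 86.

86 min — the smallest possible combined total.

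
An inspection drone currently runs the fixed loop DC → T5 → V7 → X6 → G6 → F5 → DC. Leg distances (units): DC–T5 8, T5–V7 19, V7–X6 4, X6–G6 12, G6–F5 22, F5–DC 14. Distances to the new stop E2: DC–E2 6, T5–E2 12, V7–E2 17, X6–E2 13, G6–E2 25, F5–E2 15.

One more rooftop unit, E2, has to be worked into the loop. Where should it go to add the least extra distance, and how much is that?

Insertion cost between consecutive stops i–j is d(i,E2) + d(E2,j) − d(i,j):
  between DC and T5: 6 + 12 − 8 = 10
  between T5 and V7: 12 + 17 − 19 = 10
  between V7 and X6: 17 + 13 − 4 = 26
  between X6 and G6: 13 + 25 − 12 = 26
  between G6 and F5: 25 + 15 − 22 = 18
  between F5 and DC: 15 + 6 − 14 = 7
Cheapest insertion is between F5 and DC, adding 7.
New total = 79 + 7 = 86.

Adding 7 by placing E2 on the F5–DC leg.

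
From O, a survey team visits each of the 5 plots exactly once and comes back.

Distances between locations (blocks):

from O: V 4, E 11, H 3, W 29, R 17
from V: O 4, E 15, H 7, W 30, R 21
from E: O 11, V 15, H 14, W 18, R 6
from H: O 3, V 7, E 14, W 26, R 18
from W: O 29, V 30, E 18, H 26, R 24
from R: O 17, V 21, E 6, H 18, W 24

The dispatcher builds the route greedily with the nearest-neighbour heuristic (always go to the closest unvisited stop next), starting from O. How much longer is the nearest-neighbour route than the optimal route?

6 blocks longer than the optimal tour.

O: H=3, V=4, E=11, R=17, W=29 ⇒ H
H: V=7, E=14, R=18, W=26 ⇒ V
V: E=15, R=21, W=30 ⇒ E
E: R=6, W=18 ⇒ R
R: W=24 ⇒ W
NN route O → H → V → E → R → W → O costs 84.
Optimal: O → V → E → R → W → H → O costs 78 (by enumerating all 60 distinct tours).
Excess = 84 − 78 = 6.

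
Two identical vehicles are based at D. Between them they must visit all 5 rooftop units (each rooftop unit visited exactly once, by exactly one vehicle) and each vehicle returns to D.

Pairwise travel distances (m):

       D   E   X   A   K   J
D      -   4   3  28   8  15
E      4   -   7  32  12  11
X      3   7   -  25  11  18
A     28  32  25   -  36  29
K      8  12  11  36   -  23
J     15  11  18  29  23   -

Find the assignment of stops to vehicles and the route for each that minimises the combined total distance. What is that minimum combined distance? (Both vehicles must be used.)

88 m — the smallest possible combined total.

Check every non-empty split of the stops between the two vehicles; for each half take its own optimal tour:
  {E} + {X, A, K, J}: 8 + 88 = 96
  {X} + {E, A, K, J}: 6 + 88 = 94
  {E, X} + {A, K, J}: 14 + 88 = 102
  {A} + {E, X, K, J}: 56 + 52 = 108
  {E, A} + {X, K, J}: 64 + 52 = 116
  {X, A} + {E, K, J}: 56 + 46 = 102
  … (15 splits in total)
  {K} + {E, X, A, J}: 16 + 72 = 88  ← best
Best: vehicle 1 D → K → D = 16; vehicle 2 D → E → J → A → X → D = 72; combined 88.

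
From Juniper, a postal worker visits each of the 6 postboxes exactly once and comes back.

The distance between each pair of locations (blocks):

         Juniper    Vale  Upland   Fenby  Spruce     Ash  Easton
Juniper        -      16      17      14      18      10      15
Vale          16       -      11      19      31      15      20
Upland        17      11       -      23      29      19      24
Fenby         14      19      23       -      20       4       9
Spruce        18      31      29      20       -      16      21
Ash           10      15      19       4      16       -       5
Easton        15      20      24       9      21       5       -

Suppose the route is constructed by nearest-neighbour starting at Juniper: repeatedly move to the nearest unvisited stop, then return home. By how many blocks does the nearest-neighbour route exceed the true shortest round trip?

6 blocks longer than the optimal tour.

Juniper: Ash=10, Fenby=14, Easton=15, Vale=16, Upland=17, Spruce=18 ⇒ Ash
Ash: Fenby=4, Easton=5, Vale=15, Spruce=16, Upland=19 ⇒ Fenby
Fenby: Easton=9, Vale=19, Spruce=20, Upland=23 ⇒ Easton
Easton: Vale=20, Spruce=21, Upland=24 ⇒ Vale
Vale: Upland=11, Spruce=31 ⇒ Upland
Upland: Spruce=29 ⇒ Spruce
NN route Juniper → Ash → Fenby → Easton → Vale → Upland → Spruce → Juniper costs 101.
Optimal: Juniper → Upland → Vale → Fenby → Ash → Easton → Spruce → Juniper costs 95 (by enumerating all 360 distinct tours).
Excess = 101 − 95 = 6.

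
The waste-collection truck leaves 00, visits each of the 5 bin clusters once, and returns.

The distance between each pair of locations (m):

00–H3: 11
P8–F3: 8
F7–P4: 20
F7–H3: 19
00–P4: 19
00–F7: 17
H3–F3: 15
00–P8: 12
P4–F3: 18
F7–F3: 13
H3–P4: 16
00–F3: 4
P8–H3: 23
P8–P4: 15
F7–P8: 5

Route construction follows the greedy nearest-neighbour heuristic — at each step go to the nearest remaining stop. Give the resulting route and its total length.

From 00: distances to unvisited — F3=4, H3=11, P8=12, F7=17, P4=19. Nearest is F3 (4).
From F3: distances to unvisited — P8=8, F7=13, H3=15, P4=18. Nearest is P8 (8).
From P8: distances to unvisited — F7=5, P4=15, H3=23. Nearest is F7 (5).
From F7: distances to unvisited — H3=19, P4=20. Nearest is H3 (19).
From H3: distances to unvisited — P4=16. Nearest is P4 (16).
Return P4→00: 19.
Total = 4 + 8 + 5 + 19 + 16 + 19 = 71.

Total distance 71 m via the nearest-neighbour route 00 → F3 → P8 → F7 → H3 → P4 → 00.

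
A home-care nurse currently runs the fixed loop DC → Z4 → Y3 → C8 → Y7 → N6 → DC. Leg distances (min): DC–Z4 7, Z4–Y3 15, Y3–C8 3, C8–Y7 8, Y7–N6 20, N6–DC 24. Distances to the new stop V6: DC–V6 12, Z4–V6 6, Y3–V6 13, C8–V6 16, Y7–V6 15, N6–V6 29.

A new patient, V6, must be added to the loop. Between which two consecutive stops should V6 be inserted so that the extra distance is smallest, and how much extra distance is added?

+4 min — insert V6 between Z4 and Y3.

Insertion cost between consecutive stops i–j is d(i,V6) + d(V6,j) − d(i,j):
  between DC and Z4: 12 + 6 − 7 = 11
  between Z4 and Y3: 6 + 13 − 15 = 4
  between Y3 and C8: 13 + 16 − 3 = 26
  between C8 and Y7: 16 + 15 − 8 = 23
  between Y7 and N6: 15 + 29 − 20 = 24
  between N6 and DC: 29 + 12 − 24 = 17
Cheapest insertion is between Z4 and Y3, adding 4.
New total = 77 + 4 = 81.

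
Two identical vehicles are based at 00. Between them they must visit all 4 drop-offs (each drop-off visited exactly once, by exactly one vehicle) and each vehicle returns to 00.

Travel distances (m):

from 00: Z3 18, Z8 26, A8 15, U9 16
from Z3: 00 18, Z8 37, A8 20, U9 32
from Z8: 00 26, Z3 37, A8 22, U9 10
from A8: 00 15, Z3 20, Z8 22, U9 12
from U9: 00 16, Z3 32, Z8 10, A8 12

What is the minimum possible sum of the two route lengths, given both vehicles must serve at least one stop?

Check every non-empty split of the stops between the two vehicles; for each half take its own optimal tour:
  {Z3} + {Z8, A8, U9}: 36 + 63 = 99
  {Z8} + {Z3, A8, U9}: 52 + 66 = 118
  {Z3, Z8} + {A8, U9}: 81 + 43 = 124
  {A8} + {Z3, Z8, U9}: 30 + 81 = 111
  {Z3, A8} + {Z8, U9}: 53 + 52 = 105
  {Z8, A8} + {Z3, U9}: 63 + 66 = 129
  … (7 splits in total)
Best: vehicle 1 00 → Z3 → 00 = 36; vehicle 2 00 → Z8 → U9 → A8 → 00 = 63; combined 99.

99 m — the smallest possible combined total.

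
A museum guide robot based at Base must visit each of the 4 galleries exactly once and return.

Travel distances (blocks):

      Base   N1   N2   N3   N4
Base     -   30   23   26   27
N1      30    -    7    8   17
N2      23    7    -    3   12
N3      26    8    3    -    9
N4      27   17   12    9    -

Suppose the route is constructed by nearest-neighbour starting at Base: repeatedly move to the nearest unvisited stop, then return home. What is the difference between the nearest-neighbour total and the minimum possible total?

4 blocks longer than the optimal tour.

Base: N2=23, N3=26, N4=27, N1=30 ⇒ N2
N2: N3=3, N1=7, N4=12 ⇒ N3
N3: N1=8, N4=9 ⇒ N1
N1: N4=17 ⇒ N4
NN route Base → N2 → N3 → N1 → N4 → Base costs 78.
Optimal: Base → N2 → N1 → N3 → N4 → Base costs 74 (by enumerating all 12 distinct tours).
Excess = 78 − 74 = 4.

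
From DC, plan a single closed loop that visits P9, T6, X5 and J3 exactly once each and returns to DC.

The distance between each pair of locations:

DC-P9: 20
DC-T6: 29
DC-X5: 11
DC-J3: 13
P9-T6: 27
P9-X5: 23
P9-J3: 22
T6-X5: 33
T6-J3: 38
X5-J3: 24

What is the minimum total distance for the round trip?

DC-P9-T6-X5-J3-DC: 20+27+33+24+13 = 117
DC-P9-T6-J3-X5-DC: 20+27+38+24+11 = 120
DC-P9-X5-T6-J3-DC: 20+23+33+38+13 = 127
DC-P9-X5-J3-T6-DC: 20+23+24+38+29 = 134
DC-P9-J3-T6-X5-DC: 20+22+38+33+11 = 124
DC-P9-J3-X5-T6-DC: 20+22+24+33+29 = 128
DC-T6-P9-X5-J3-DC: 29+27+23+24+13 = 116
DC-T6-P9-J3-X5-DC: 29+27+22+24+11 = 113
DC-T6-X5-P9-J3-DC: 29+33+23+22+13 = 120
DC-T6-J3-P9-X5-DC: 29+38+22+23+11 = 123
DC-X5-P9-T6-J3-DC: 11+23+27+38+13 = 112
DC-X5-T6-P9-J3-DC: 11+33+27+22+13 = 106
The minimum is 106.
One optimal route: DC → X5 → T6 → P9 → J3 → DC (or its reverse).

106 — the shortest possible round trip.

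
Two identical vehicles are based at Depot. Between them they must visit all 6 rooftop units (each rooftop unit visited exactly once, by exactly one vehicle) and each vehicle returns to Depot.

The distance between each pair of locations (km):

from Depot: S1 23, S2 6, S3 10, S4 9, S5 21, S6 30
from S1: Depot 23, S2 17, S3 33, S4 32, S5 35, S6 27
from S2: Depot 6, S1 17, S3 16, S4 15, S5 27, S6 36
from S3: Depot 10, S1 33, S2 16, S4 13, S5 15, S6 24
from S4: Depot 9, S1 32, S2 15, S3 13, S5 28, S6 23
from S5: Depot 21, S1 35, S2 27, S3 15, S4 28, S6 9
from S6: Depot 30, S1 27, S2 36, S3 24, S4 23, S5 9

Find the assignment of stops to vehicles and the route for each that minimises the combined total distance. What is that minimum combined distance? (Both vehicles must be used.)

Try each way of splitting the stops between the two vehicles (each non-empty) and, for each split, find the best tour for each vehicle:
  {S1} + {S2, S3, S4, S5, S6}: 46 + 78 = 124
  {S2} + {S1, S3, S4, S5, S6}: 12 + 96 = 108
  {S1, S2} + {S3, S4, S5, S6}: 46 + 66 = 112
  {S3} + {S1, S2, S4, S5, S6}: 20 + 96 = 116
  {S1, S3} + {S2, S4, S5, S6}: 66 + 74 = 140
  {S2, S3} + {S1, S4, S5, S6}: 32 + 96 = 128
  … (31 splits in total)
  {S4} + {S1, S2, S3, S5, S6}: 18 + 84 = 102  ← best
Best: vehicle 1 Depot → S4 → Depot = 18; vehicle 2 Depot → S2 → S1 → S6 → S5 → S3 → Depot = 84; combined 102.

102 km — the smallest possible combined total.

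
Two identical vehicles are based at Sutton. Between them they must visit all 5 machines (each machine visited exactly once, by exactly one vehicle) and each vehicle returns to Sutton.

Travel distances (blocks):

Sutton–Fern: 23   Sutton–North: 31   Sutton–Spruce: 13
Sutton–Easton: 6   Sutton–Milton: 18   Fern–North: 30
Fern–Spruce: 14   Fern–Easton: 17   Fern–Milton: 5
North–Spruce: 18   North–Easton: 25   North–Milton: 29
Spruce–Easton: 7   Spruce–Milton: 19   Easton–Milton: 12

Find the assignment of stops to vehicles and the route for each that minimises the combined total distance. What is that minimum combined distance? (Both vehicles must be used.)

Try each way of splitting the stops between the two vehicles (each non-empty) and, for each split, find the best tour for each vehicle:
  {Fern} + {North, Spruce, Easton, Milton}: 46 + 78 = 124
  {North} + {Fern, Spruce, Easton, Milton}: 62 + 50 = 112
  {Fern, North} + {Spruce, Easton, Milton}: 84 + 50 = 134
  {Spruce} + {Fern, North, Easton, Milton}: 26 + 84 = 110
  {Fern, Spruce} + {North, Easton, Milton}: 50 + 78 = 128
  {North, Spruce} + {Fern, Easton, Milton}: 62 + 46 = 108
  … (15 splits in total)
  {Easton} + {Fern, North, Spruce, Milton}: 12 + 84 = 96  ← best
Best: vehicle 1 Sutton → Easton → Sutton = 12; vehicle 2 Sutton → Spruce → North → Fern → Milton → Sutton = 84; combined 96.

96 blocks — the smallest possible combined total.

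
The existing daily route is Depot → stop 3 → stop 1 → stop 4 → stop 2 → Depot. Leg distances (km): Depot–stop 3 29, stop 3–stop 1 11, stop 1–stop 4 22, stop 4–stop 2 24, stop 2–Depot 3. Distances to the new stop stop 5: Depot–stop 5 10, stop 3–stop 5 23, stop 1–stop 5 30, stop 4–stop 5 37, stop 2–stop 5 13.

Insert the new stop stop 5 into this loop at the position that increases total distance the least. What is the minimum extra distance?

+4 km — insert stop 5 between Depot and stop 3.

Insertion cost between consecutive stops i–j is d(i,stop 5) + d(stop 5,j) − d(i,j):
  between Depot and stop 3: 10 + 23 − 29 = 4
  between stop 3 and stop 1: 23 + 30 − 11 = 42
  between stop 1 and stop 4: 30 + 37 − 22 = 45
  between stop 4 and stop 2: 37 + 13 − 24 = 26
  between stop 2 and Depot: 13 + 10 − 3 = 20
Cheapest insertion is between Depot and stop 3, adding 4.
New total = 89 + 4 = 93.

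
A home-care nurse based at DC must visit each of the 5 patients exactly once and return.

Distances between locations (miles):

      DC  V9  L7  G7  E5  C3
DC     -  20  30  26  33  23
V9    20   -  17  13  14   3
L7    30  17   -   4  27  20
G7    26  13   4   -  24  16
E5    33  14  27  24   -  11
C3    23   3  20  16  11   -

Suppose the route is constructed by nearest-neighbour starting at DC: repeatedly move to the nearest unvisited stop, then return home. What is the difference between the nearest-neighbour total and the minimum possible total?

1 miles longer than the optimal tour.

From DC: V9=20, C3=23, G7=26, L7=30, E5=33 → choose V9 (20).
From V9: C3=3, G7=13, E5=14, L7=17 → choose C3 (3).
From C3: E5=11, G7=16, L7=20 → choose E5 (11).
From E5: G7=24, L7=27 → choose G7 (24).
From G7: L7=4 → choose L7 (4).
NN route DC → V9 → C3 → E5 → G7 → L7 → DC costs 92.
Optimal: DC → V9 → C3 → E5 → L7 → G7 → DC costs 91 (by enumerating all 60 distinct tours).
Excess = 92 − 91 = 1.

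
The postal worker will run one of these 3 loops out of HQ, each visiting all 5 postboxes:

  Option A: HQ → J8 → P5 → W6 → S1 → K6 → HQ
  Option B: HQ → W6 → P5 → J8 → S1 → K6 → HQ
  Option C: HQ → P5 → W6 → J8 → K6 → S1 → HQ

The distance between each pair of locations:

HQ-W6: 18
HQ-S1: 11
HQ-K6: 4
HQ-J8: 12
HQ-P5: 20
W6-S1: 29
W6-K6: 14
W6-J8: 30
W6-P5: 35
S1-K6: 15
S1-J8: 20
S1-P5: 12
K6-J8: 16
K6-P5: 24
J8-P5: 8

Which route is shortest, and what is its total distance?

Shortest is Option B, total 100.

Option A: 12 + 8 + 35 + 29 + 15 + 4 = 103
Option B: 18 + 35 + 8 + 20 + 15 + 4 = 100
Option C: 20 + 35 + 30 + 16 + 15 + 11 = 127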